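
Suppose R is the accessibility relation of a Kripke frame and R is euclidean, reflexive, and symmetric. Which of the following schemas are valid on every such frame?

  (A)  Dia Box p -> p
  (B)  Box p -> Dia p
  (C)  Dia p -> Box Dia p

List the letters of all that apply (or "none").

A, B, C

A relation that is euclidean, reflexive, and symmetric is also serial and transitive.
(A) Dia Box p -> p (the dual of axiom B) characterises the symmetric frames. Every such R is symmetric — valid.
(B) Box p -> Dia p is axiom D, which corresponds to seriality. Every such R is serial — valid.
(C) Dia p -> Box Dia p is axiom 5, which corresponds to the euclidean property. Every such R is euclidean — valid.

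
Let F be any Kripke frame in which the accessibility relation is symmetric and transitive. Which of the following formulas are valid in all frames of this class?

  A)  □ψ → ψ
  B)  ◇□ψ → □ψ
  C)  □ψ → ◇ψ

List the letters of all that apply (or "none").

A symmetric transitive relation is euclidean (uRv and uRw give vRu by symmetry, then vRw by transitivity).
(A) □ψ → ψ (axiom T) characterises the reflexive frames. Such an R need not be reflexive — not valid.
(B) ◇□ψ → □ψ is the dual of axiom 5; it is valid on a frame exactly when R is euclidean. Every such R is euclidean, so valid.
(C) axiom D: valid iff R is serial. Such an R need not be serial — not valid.

B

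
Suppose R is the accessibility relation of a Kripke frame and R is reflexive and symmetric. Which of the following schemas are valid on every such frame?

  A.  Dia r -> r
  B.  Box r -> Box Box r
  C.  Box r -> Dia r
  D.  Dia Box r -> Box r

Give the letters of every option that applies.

Reflexive relations are serial.
(A) Dia r -> r is valid only on frames where every R-edge is a self-loop. Such an R need not be a subset of the identity — not valid.
(B) Box r -> Box Box r is axiom 4; it is valid on a frame exactly when R is transitive. Such an R need not be transitive, so not valid.
(C) Box r -> Dia r is axiom D, which corresponds to seriality. Every such R is serial — valid.
(D) the dual of axiom 5: valid iff R is euclidean. Such an R need not be euclidean — not valid.

C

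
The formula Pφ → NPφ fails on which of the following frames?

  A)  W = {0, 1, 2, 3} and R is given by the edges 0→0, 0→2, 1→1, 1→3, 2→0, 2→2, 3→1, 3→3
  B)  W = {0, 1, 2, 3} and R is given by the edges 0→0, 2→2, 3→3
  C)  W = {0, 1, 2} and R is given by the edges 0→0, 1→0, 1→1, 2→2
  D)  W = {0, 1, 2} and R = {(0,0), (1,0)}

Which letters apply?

C

The schema Pφ → NPφ is axiom 5; it is valid on a frame iff R is euclidean.
(A) R is euclidean (any two R-successors of the same world are R-related), so the schema is valid here.
(B) R is euclidean (any two R-successors of the same world are R-related), so the schema is valid here.
(C) R is not euclidean (1 R 0 and 1 R 1 but not 0 R 1), so the schema fails here.
(D) R is euclidean (any two R-successors of the same world are R-related), so the schema is valid here.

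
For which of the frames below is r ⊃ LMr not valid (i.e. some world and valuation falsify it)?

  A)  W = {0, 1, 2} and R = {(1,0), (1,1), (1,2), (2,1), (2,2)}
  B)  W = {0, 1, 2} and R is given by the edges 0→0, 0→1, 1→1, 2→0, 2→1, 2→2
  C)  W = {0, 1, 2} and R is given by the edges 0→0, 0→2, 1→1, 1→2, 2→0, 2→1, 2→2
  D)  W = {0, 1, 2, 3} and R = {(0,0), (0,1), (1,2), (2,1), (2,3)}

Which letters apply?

The schema r ⊃ LMr is axiom B; it is valid on a frame iff R is symmetric.
(A) R is not symmetric (1 R 0 but not 0 R 1), so the schema fails here.
(B) R is not symmetric (0 R 1 but not 1 R 0), so the schema fails here.
(C) R is symmetric (every R-edge is matched by its reverse), so the schema is valid here.
(D) R is not symmetric (0 R 1 but not 1 R 0), so the schema fails here.

A, B, D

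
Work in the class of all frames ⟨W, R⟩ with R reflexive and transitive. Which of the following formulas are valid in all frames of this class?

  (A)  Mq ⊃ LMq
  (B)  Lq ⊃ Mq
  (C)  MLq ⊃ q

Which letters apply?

Reflexive relations are serial.
(A) Mq ⊃ LMq (axiom 5) characterises the euclidean frames. Such an R need not be euclidean — not valid.
(B) Lq ⊃ Mq is axiom D; it is valid on a frame exactly when R is serial. Every such R is serial, so valid.
(C) MLq ⊃ q (the dual of axiom B) characterises the symmetric frames. Such an R need not be symmetric — not valid.

B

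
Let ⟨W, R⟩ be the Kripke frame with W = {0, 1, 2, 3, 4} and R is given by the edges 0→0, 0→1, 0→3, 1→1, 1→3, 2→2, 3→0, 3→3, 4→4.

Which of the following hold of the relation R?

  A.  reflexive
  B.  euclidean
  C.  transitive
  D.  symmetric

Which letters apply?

A

(A) reflexive: each world relates to itself.
(B) not euclidean: 0 R 1 and 0 R 0 but not 1 R 0.
(C) not transitive: 1 R 3 and 3 R 0 but not 1 R 0.
(D) not symmetric: 0 R 1 but not 1 R 0.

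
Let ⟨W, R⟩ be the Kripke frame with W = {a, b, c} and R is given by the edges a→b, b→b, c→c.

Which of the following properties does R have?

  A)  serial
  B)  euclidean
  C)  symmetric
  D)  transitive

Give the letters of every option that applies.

(A) serial: every world has an R-successor.
(B) euclidean: any two R-successors of the same world are R-related.
(C) not symmetric: a R b but not b R a.
(D) transitive: R is closed under composition.

A, B, D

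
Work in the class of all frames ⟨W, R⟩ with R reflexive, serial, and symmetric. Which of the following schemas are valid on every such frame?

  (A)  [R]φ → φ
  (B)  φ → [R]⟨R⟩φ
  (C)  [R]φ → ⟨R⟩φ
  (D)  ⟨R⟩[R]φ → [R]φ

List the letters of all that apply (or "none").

A, B, C

(A) [R]φ → φ (axiom T) characterises the reflexive frames. Every such R is reflexive — valid.
(B) φ → [R]⟨R⟩φ (axiom B) characterises the symmetric frames. Every such R is symmetric — valid.
(C) axiom D: valid iff R is serial. Every such R is serial — valid.
(D) ⟨R⟩[R]φ → [R]φ (the dual of axiom 5) characterises the euclidean frames. Such an R need not be euclidean — not valid.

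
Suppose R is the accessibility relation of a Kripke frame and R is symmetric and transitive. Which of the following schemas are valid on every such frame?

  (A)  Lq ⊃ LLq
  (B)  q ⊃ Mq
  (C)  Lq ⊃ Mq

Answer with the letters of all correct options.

A

A symmetric transitive relation is euclidean (uRv and uRw give vRu by symmetry, then vRw by transitivity).
(A) Lq ⊃ LLq (axiom 4) characterises the transitive frames. Every such R is transitive — valid.
(B) the dual of axiom T: valid iff R is reflexive. Such an R need not be reflexive — not valid.
(C) Lq ⊃ Mq is axiom D; it is valid on a frame exactly when R is serial. Such an R need not be serial, so not valid.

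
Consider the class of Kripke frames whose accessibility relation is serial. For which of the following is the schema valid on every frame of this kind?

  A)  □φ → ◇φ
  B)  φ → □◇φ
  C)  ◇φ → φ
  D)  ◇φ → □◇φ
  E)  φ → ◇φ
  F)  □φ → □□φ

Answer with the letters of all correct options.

(A) □φ → ◇φ is axiom D, which corresponds to seriality. Every such R is serial — valid.
(B) φ → □◇φ is axiom B, which corresponds to symmetry. Such an R need not be symmetric — not valid.
(C) ◇φ → φ (the converse of T) corresponds to R being a subset of the identity. Such an R need not be a subset of the identity, so not valid.
(D) ◇φ → □◇φ is axiom 5, which corresponds to the euclidean property. Such an R need not be euclidean — not valid.
(E) φ → ◇φ is the dual of axiom T; it is valid on a frame exactly when R is reflexive. Such an R need not be reflexive, so not valid.
(F) □φ → □□φ (axiom 4) characterises the transitive frames. Such an R need not be transitive — not valid.

A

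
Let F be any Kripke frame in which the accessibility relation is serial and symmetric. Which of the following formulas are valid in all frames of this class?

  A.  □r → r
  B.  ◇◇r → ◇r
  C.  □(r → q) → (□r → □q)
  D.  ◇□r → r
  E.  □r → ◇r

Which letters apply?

(A) □r → r is axiom T; it is valid on a frame exactly when R is reflexive. Such an R need not be reflexive, so not valid.
(B) ◇◇r → ◇r is the dual of axiom 4, which corresponds to transitivity. Such an R need not be transitive — not valid.
(C) this is just K, valid on every normal frame.
(D) ◇□r → r is the dual of axiom B; it is valid on a frame exactly when R is symmetric. Every such R is symmetric, so valid.
(E) □r → ◇r is axiom D; it is valid on a frame exactly when R is serial. Every such R is serial, so valid.

C, D, E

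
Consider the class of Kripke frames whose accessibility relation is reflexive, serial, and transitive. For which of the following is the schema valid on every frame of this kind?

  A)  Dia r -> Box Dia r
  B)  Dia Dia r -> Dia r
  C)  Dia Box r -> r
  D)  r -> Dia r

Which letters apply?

(A) axiom 5: valid iff R is euclidean. Such an R need not be euclidean — not valid.
(B) Dia Dia r -> Dia r is the dual of axiom 4; it is valid on a frame exactly when R is transitive. Every such R is transitive, so valid.
(C) the dual of axiom B: valid iff R is symmetric. Such an R need not be symmetric — not valid.
(D) the dual of axiom T: valid iff R is reflexive. Every such R is reflexive — valid.

B, D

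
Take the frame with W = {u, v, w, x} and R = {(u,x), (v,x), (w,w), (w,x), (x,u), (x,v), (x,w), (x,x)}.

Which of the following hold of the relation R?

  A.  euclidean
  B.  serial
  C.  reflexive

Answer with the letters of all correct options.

(A) not euclidean: x R u and x R v but not u R v.
(B) serial: every world has an R-successor.
(C) not reflexive: not u R u.

B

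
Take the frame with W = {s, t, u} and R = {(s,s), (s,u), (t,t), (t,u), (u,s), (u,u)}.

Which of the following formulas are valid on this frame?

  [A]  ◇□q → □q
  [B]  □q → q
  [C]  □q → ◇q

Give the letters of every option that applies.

R is reflexive: each world relates to itself.
R is not euclidean: t R u and t R t but not u R t.
R is serial: every world has an R-successor.
(A) ◇□q → □q is the dual of axiom 5; it is valid on a frame exactly when R is euclidean. R is not euclidean, so not valid.
(B) □q → q is axiom T, which corresponds to reflexivity. R is reflexive — valid.
(C) axiom D: valid iff R is serial. R is serial — valid.

B, C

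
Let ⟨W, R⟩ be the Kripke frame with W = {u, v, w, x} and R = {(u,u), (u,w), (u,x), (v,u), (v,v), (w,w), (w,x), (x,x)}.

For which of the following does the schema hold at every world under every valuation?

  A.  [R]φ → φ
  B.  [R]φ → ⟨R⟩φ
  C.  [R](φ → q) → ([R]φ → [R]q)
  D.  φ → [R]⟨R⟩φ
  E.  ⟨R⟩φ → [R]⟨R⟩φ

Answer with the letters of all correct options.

A, B, C

R is reflexive: each world relates to itself.
R is not symmetric: u R w but not w R u.
R is not euclidean: u R w and u R u but not w R u.
R is serial: every world has an R-successor.
(A) [R]φ → φ is axiom T, which corresponds to reflexivity. R is reflexive — valid.
(B) [R]φ → ⟨R⟩φ is axiom D, which corresponds to seriality. R is serial — valid.
(C) [R](φ → q) → ([R]φ → [R]q) is axiom K, valid on every Kripke frame — valid.
(D) φ → [R]⟨R⟩φ is axiom B, which corresponds to symmetry. R is not symmetric — not valid.
(E) ⟨R⟩φ → [R]⟨R⟩φ is axiom 5, which corresponds to the euclidean property. R is not euclidean — not valid.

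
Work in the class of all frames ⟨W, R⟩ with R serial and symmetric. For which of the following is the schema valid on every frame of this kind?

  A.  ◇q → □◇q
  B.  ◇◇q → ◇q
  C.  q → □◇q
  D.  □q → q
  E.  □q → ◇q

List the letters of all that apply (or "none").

(A) ◇q → □◇q (axiom 5) characterises the euclidean frames. Such an R need not be euclidean — not valid.
(B) ◇◇q → ◇q is the dual of axiom 4; it is valid on a frame exactly when R is transitive. Such an R need not be transitive, so not valid.
(C) q → □◇q is axiom B, which corresponds to symmetry. Every such R is symmetric — valid.
(D) □q → q is axiom T, which corresponds to reflexivity. Such an R need not be reflexive — not valid.
(E) □q → ◇q is axiom D, which corresponds to seriality. Every such R is serial — valid.

C, E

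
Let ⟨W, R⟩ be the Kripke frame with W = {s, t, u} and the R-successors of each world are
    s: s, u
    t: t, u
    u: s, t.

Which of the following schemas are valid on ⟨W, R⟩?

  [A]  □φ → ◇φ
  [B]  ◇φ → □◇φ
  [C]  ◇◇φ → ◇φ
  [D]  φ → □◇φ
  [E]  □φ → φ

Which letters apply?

R is not reflexive: not u R u.
R is symmetric: every R-edge is matched by its reverse.
R is not transitive: s R u and u R t but not s R t.
R is not euclidean: u R s and u R t but not s R t.
R is serial: every world has an R-successor.
(A) □φ → ◇φ is axiom D; it is valid on a frame exactly when R is serial. R is serial, so valid.
(B) ◇φ → □◇φ is axiom 5, which corresponds to the euclidean property. R is not euclidean — not valid.
(C) ◇◇φ → ◇φ is the dual of axiom 4; it is valid on a frame exactly when R is transitive. R is not transitive, so not valid.
(D) φ → □◇φ is axiom B; it is valid on a frame exactly when R is symmetric. R is symmetric, so valid.
(E) □φ → φ is axiom T; it is valid on a frame exactly when R is reflexive. R is not reflexive, so not valid.

A, D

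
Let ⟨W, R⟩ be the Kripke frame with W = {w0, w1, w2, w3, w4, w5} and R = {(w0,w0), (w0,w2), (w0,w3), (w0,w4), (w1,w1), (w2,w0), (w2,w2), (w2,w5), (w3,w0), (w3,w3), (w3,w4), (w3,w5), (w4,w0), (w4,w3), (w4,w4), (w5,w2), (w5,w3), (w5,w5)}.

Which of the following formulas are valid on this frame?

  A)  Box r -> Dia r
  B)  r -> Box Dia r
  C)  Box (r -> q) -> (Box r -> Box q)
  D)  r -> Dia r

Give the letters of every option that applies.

R is reflexive: each world relates to itself.
R is symmetric: every R-edge is matched by its reverse.
R is serial: every world has an R-successor.
(A) Box r -> Dia r is axiom D, which corresponds to seriality. R is serial — valid.
(B) r -> Box Dia r is axiom B, which corresponds to symmetry. R is symmetric — valid.
(C) Box (r -> q) -> (Box r -> Box q) is axiom K, valid on every Kripke frame — valid.
(D) r -> Dia r is the dual of axiom T; it is valid on a frame exactly when R is reflexive. R is reflexive, so valid.

A, B, C, D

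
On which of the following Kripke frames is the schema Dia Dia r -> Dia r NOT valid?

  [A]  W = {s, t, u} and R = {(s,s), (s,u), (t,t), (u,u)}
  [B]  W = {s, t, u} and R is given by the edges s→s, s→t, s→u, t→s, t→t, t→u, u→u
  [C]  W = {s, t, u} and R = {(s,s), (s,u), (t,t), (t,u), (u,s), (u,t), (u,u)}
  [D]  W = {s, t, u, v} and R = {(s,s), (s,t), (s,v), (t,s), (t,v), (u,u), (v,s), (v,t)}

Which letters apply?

The schema Dia Dia r -> Dia r is the dual of axiom 4; it is valid on a frame iff R is transitive.
(A) R is transitive (R is closed under composition), so the schema is valid here.
(B) R is transitive (R is closed under composition), so the schema is valid here.
(C) R is not transitive (s R u and u R t but not s R t), so the schema fails here.
(D) R is not transitive (t R s and s R t but not t R t), so the schema fails here.

C, D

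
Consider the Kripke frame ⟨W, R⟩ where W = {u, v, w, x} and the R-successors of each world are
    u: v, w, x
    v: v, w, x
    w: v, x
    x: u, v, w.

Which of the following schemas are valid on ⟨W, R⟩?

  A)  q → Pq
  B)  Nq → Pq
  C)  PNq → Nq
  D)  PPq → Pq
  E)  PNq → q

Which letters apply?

B

R is not reflexive: not u R u.
R is not symmetric: u R v but not v R u.
R is not transitive: u R x and x R u but not u R u.
R is not euclidean: x R v and x R u but not v R u.
R is serial: every world has an R-successor.
(A) the dual of axiom T: valid iff R is reflexive. R is not reflexive — not valid.
(B) Nq → Pq is axiom D; it is valid on a frame exactly when R is serial. R is serial, so valid.
(C) PNq → Nq is the dual of axiom 5, which corresponds to the euclidean property. R is not euclidean — not valid.
(D) PPq → Pq is the dual of axiom 4; it is valid on a frame exactly when R is transitive. R is not transitive, so not valid.
(E) PNq → q (the dual of axiom B) characterises the symmetric frames. R is not symmetric — not valid.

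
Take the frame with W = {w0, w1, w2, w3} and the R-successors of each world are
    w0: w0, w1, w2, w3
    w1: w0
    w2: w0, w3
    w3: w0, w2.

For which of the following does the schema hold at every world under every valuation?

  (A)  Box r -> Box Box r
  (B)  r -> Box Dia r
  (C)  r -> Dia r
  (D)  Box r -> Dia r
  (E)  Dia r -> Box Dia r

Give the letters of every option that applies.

B, D

R is not reflexive: not w1 R w1.
R is symmetric: every R-edge is matched by its reverse.
R is not transitive: w1 R w0 and w0 R w1 but not w1 R w1.
R is not euclidean: w0 R w1 and w0 R w2 but not w1 R w2.
R is serial: every world has an R-successor.
(A) Box r -> Box Box r is axiom 4; it is valid on a frame exactly when R is transitive. R is not transitive, so not valid.
(B) axiom B: valid iff R is symmetric. R is symmetric — valid.
(C) r -> Dia r is the dual of axiom T, which corresponds to reflexivity. R is not reflexive — not valid.
(D) Box r -> Dia r (axiom D) characterises the serial frames. R is serial — valid.
(E) axiom 5: valid iff R is euclidean. R is not euclidean — not valid.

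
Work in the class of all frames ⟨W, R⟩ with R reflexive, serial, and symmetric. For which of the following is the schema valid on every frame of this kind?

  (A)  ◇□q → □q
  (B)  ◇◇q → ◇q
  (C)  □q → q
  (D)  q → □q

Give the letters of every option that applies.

C

(A) ◇□q → □q (the dual of axiom 5) characterises the euclidean frames. Such an R need not be euclidean — not valid.
(B) ◇◇q → ◇q is the dual of axiom 4; it is valid on a frame exactly when R is transitive. Such an R need not be transitive, so not valid.
(C) □q → q is axiom T, which corresponds to reflexivity. Every such R is reflexive — valid.
(D) q → □q is equivalent to ◇p→p; it holds exactly when R ⊆ identity. Such an R need not be a subset of the identity — not valid.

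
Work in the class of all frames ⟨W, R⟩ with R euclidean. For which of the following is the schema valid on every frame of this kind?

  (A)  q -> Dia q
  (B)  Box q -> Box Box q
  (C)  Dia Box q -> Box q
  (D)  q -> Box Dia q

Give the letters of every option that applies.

C

(A) q -> Dia q (the dual of axiom T) characterises the reflexive frames. Such an R need not be reflexive — not valid.
(B) axiom 4: valid iff R is transitive. Such an R need not be transitive — not valid.
(C) Dia Box q -> Box q is the dual of axiom 5; it is valid on a frame exactly when R is euclidean. Every such R is euclidean, so valid.
(D) q -> Box Dia q is axiom B; it is valid on a frame exactly when R is symmetric. Such an R need not be symmetric, so not valid.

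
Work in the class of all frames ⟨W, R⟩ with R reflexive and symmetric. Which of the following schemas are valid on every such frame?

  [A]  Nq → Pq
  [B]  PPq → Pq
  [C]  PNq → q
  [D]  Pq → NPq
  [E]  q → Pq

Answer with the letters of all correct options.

A, C, E

Reflexive relations are serial.
(A) Nq → Pq is axiom D; it is valid on a frame exactly when R is serial. Every such R is serial, so valid.
(B) the dual of axiom 4: valid iff R is transitive. Such an R need not be transitive — not valid.
(C) the dual of axiom B: valid iff R is symmetric. Every such R is symmetric — valid.
(D) Pq → NPq is axiom 5, which corresponds to the euclidean property. Such an R need not be euclidean — not valid.
(E) q → Pq (the dual of axiom T) characterises the reflexive frames. Every such R is reflexive — valid.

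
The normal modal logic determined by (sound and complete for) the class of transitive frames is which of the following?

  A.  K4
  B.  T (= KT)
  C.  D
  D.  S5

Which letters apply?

A

(A) K4 is determined by exactly this class.
(B) T (= KT) is determined by the class of reflexive frames.
(C) D is determined by the class of serial frames.
(D) S5 is determined by the class of reflexive, symmetric, and transitive frames.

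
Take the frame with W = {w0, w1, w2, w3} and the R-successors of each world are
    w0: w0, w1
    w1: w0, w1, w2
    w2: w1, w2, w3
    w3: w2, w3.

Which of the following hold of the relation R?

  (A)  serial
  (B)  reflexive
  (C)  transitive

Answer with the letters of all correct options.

(A) serial: every world has an R-successor.
(B) reflexive: each world relates to itself.
(C) not transitive: w0 R w1 and w1 R w2 but not w0 R w2.

A, B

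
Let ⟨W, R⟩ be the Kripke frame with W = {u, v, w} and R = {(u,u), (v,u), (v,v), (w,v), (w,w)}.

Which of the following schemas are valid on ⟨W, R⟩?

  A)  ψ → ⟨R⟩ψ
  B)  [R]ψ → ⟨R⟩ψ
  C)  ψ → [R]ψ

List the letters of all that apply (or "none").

A, B

R is reflexive: each world relates to itself.
R is serial: every world has an R-successor.
R is not a subset of the identity: v R u with v ≠ u.
(A) the dual of axiom T: valid iff R is reflexive. R is reflexive — valid.
(B) [R]ψ → ⟨R⟩ψ is axiom D, which corresponds to seriality. R is serial — valid.
(C) ψ → [R]ψ is valid only on frames where every R-edge is a self-loop. Here R ⊄ identity — not valid.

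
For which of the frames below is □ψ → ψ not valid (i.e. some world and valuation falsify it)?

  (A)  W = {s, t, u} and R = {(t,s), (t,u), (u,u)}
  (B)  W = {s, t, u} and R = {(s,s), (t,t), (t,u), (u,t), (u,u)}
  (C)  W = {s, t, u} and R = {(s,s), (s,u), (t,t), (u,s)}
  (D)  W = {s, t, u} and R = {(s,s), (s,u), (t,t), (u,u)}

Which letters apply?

The schema □ψ → ψ is axiom T; it is valid on a frame iff R is reflexive.
(A) R is not reflexive (not s R s), so the schema fails here.
(B) R is reflexive (each world relates to itself), so the schema is valid here.
(C) R is not reflexive (not u R u), so the schema fails here.
(D) R is reflexive (each world relates to itself), so the schema is valid here.

A, C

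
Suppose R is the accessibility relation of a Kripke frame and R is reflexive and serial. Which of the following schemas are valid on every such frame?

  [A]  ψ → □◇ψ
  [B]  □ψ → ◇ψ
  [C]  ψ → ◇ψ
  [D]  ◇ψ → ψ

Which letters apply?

(A) ψ → □◇ψ is axiom B, which corresponds to symmetry. Such an R need not be symmetric — not valid.
(B) □ψ → ◇ψ is axiom D, which corresponds to seriality. Every such R is serial — valid.
(C) ψ → ◇ψ is the dual of axiom T; it is valid on a frame exactly when R is reflexive. Every such R is reflexive, so valid.
(D) ◇ψ → ψ is valid only on frames where every R-edge is a self-loop. Such an R need not be a subset of the identity — not valid.

B, C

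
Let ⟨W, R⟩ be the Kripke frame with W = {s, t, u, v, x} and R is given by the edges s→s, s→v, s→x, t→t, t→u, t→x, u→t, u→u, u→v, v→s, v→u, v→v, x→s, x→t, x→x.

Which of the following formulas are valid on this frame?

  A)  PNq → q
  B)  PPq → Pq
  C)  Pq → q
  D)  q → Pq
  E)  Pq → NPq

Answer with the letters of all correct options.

A, D

R is reflexive: each world relates to itself.
R is symmetric: every R-edge is matched by its reverse.
R is not transitive: s R v and v R u but not s R u.
R is not euclidean: s R v and s R x but not v R x.
R is not a subset of the identity: s R v with s ≠ v.
(A) PNq → q is the dual of axiom B; it is valid on a frame exactly when R is symmetric. R is symmetric, so valid.
(B) the dual of axiom 4: valid iff R is transitive. R is not transitive — not valid.
(C) Pq → q is valid only on frames where every R-edge is a self-loop. Here R ⊄ identity — not valid.
(D) the dual of axiom T: valid iff R is reflexive. R is reflexive — valid.
(E) Pq → NPq is axiom 5; it is valid on a frame exactly when R is euclidean. R is not euclidean, so not valid.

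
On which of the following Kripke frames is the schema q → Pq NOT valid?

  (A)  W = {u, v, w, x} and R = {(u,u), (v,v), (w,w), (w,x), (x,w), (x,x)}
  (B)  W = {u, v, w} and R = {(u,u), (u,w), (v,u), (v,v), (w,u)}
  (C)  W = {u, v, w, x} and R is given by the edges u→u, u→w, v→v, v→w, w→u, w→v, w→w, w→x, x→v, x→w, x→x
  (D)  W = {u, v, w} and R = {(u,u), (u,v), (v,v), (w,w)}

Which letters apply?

B

The schema q → Pq is the dual of axiom T; it is valid on a frame iff R is reflexive.
(A) R is reflexive (each world relates to itself), so the schema is valid here.
(B) R is not reflexive (not w R w), so the schema fails here.
(C) R is reflexive (each world relates to itself), so the schema is valid here.
(D) R is reflexive (each world relates to itself), so the schema is valid here.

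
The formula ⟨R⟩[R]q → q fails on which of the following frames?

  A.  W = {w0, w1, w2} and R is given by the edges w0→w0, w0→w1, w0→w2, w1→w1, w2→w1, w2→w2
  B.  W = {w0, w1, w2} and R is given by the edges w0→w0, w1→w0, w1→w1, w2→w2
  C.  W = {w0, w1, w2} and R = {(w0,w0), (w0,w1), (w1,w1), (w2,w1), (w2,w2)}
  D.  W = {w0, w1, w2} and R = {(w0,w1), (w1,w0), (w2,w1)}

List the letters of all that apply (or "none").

The schema ⟨R⟩[R]q → q is the dual of axiom B; it is valid on a frame iff R is symmetric.
(A) R is not symmetric (w0 R w1 but not w1 R w0), so the schema fails here.
(B) R is not symmetric (w1 R w0 but not w0 R w1), so the schema fails here.
(C) R is not symmetric (w0 R w1 but not w1 R w0), so the schema fails here.
(D) R is not symmetric (w2 R w1 but not w1 R w2), so the schema fails here.

A, B, C, D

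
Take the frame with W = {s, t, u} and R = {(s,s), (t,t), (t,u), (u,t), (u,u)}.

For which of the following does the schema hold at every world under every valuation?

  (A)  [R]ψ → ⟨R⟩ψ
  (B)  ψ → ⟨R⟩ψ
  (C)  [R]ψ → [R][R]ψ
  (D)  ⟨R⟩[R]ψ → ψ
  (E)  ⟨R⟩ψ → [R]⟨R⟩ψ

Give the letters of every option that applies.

R is reflexive: each world relates to itself.
R is symmetric: every R-edge is matched by its reverse.
R is transitive: R is closed under composition.
R is euclidean: any two R-successors of the same world are R-related.
R is serial: every world has an R-successor.
(A) [R]ψ → ⟨R⟩ψ is axiom D; it is valid on a frame exactly when R is serial. R is serial, so valid.
(B) the dual of axiom T: valid iff R is reflexive. R is reflexive — valid.
(C) [R]ψ → [R][R]ψ (axiom 4) characterises the transitive frames. R is transitive — valid.
(D) ⟨R⟩[R]ψ → ψ (the dual of axiom B) characterises the symmetric frames. R is symmetric — valid.
(E) ⟨R⟩ψ → [R]⟨R⟩ψ (axiom 5) characterises the euclidean frames. R is euclidean — valid.

A, B, C, D, E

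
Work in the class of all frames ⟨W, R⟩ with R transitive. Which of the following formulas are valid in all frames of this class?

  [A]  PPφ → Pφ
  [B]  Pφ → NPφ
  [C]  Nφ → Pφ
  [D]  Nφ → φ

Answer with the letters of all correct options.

(A) the dual of axiom 4: valid iff R is transitive. Every such R is transitive — valid.
(B) Pφ → NPφ is axiom 5, which corresponds to the euclidean property. Such an R need not be euclidean — not valid.
(C) Nφ → Pφ (axiom D) characterises the serial frames. Such an R need not be serial — not valid.
(D) Nφ → φ is axiom T, which corresponds to reflexivity. Such an R need not be reflexive — not valid.

A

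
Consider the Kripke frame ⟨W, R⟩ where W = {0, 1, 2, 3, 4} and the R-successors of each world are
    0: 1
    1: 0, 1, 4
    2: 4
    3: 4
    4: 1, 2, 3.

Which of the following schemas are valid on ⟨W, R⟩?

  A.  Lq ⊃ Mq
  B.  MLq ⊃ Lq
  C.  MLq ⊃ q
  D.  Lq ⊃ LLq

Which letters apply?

A, C

R is symmetric: every R-edge is matched by its reverse.
R is not transitive: 0 R 1 and 1 R 0 but not 0 R 0.
R is not euclidean: 1 R 0 and 1 R 4 but not 0 R 4.
R is serial: every world has an R-successor.
(A) axiom D: valid iff R is serial. R is serial — valid.
(B) the dual of axiom 5: valid iff R is euclidean. R is not euclidean — not valid.
(C) MLq ⊃ q is the dual of axiom B; it is valid on a frame exactly when R is symmetric. R is symmetric, so valid.
(D) Lq ⊃ LLq (axiom 4) characterises the transitive frames. R is not transitive — not valid.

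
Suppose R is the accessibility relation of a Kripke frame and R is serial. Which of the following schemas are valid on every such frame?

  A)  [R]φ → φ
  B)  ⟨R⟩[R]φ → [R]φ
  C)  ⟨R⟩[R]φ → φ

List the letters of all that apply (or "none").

(A) [R]φ → φ is axiom T, which corresponds to reflexivity. Such an R need not be reflexive — not valid.
(B) ⟨R⟩[R]φ → [R]φ is the dual of axiom 5; it is valid on a frame exactly when R is euclidean. Such an R need not be euclidean, so not valid.
(C) ⟨R⟩[R]φ → φ is the dual of axiom B; it is valid on a frame exactly when R is symmetric. Such an R need not be symmetric, so not valid.

none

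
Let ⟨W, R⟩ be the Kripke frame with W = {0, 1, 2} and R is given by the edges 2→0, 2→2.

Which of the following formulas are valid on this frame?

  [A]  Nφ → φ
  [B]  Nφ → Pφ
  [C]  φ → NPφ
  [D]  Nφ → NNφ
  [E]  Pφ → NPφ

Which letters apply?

D

R is not reflexive: not 0 R 0.
R is not symmetric: 2 R 0 but not 0 R 2.
R is transitive: R is closed under composition.
R is not euclidean: 2 R 0 and 2 R 2 but not 0 R 2.
R is not serial: 0 has no R-successor.
(A) Nφ → φ is axiom T; it is valid on a frame exactly when R is reflexive. R is not reflexive, so not valid.
(B) axiom D: valid iff R is serial. R is not serial — not valid.
(C) φ → NPφ is axiom B; it is valid on a frame exactly when R is symmetric. R is not symmetric, so not valid.
(D) axiom 4: valid iff R is transitive. R is transitive — valid.
(E) Pφ → NPφ is axiom 5, which corresponds to the euclidean property. R is not euclidean — not valid.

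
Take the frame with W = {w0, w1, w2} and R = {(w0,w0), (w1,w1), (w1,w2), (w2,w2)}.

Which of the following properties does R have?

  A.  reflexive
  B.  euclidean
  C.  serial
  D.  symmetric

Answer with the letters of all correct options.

A, C

(A) reflexive: each world relates to itself.
(B) not euclidean: w1 R w2 and w1 R w1 but not w2 R w1.
(C) serial: every world has an R-successor.
(D) not symmetric: w1 R w2 but not w2 R w1.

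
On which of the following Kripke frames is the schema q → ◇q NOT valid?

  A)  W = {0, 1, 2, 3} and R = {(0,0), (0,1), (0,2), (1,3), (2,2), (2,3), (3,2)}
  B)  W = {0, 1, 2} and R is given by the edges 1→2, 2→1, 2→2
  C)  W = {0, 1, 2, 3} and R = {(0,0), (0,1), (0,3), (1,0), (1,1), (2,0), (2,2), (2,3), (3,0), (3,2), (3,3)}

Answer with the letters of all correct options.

The schema q → ◇q is the dual of axiom T; it is valid on a frame iff R is reflexive.
(A) R is not reflexive (not 1 R 1), so the schema fails here.
(B) R is not reflexive (not 0 R 0), so the schema fails here.
(C) R is reflexive (each world relates to itself), so the schema is valid here.

A, B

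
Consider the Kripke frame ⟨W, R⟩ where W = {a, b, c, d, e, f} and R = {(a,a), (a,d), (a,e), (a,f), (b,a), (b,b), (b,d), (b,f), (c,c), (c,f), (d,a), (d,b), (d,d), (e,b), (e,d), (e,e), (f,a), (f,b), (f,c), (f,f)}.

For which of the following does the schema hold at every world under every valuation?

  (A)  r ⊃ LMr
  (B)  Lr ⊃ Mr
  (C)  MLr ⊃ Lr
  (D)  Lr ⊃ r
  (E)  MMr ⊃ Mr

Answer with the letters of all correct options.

B, D

R is reflexive: each world relates to itself.
R is not symmetric: a R e but not e R a.
R is not transitive: a R d and d R b but not a R b.
R is not euclidean: a R d and a R e but not d R e.
R is serial: every world has an R-successor.
(A) r ⊃ LMr (axiom B) characterises the symmetric frames. R is not symmetric — not valid.
(B) axiom D: valid iff R is serial. R is serial — valid.
(C) MLr ⊃ Lr is the dual of axiom 5, which corresponds to the euclidean property. R is not euclidean — not valid.
(D) Lr ⊃ r is axiom T; it is valid on a frame exactly when R is reflexive. R is reflexive, so valid.
(E) MMr ⊃ Mr is the dual of axiom 4, which corresponds to transitivity. R is not transitive — not valid.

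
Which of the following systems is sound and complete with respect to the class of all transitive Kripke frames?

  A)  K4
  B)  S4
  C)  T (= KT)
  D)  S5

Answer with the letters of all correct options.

(A) K4 is determined by exactly this class.
(B) S4 is determined by the class of reflexive and transitive frames.
(C) T (= KT) is determined by the class of reflexive frames.
(D) S5 is determined by the class of reflexive, symmetric, and transitive frames.

A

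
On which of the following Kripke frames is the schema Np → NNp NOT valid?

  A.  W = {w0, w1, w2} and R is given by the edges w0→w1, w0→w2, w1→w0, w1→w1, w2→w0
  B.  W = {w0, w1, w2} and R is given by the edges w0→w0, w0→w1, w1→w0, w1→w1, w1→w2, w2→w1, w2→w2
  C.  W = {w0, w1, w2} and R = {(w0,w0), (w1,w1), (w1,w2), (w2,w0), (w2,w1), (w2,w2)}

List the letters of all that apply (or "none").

A, B, C

The schema Np → NNp is axiom 4; it is valid on a frame iff R is transitive.
(A) R is not transitive (w0 R w1 and w1 R w0 but not w0 R w0), so the schema fails here.
(B) R is not transitive (w0 R w1 and w1 R w2 but not w0 R w2), so the schema fails here.
(C) R is not transitive (w1 R w2 and w2 R w0 but not w1 R w0), so the schema fails here.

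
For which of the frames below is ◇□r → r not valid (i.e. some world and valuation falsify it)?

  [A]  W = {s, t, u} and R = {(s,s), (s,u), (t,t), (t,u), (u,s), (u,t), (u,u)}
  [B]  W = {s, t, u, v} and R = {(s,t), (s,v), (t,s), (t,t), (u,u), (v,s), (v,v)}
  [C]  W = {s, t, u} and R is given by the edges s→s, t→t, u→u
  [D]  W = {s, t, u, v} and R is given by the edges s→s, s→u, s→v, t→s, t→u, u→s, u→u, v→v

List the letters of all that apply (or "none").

The schema ◇□r → r is the dual of axiom B; it is valid on a frame iff R is symmetric.
(A) R is symmetric (every R-edge is matched by its reverse), so the schema is valid here.
(B) R is symmetric (every R-edge is matched by its reverse), so the schema is valid here.
(C) R is symmetric (every R-edge is matched by its reverse), so the schema is valid here.
(D) R is not symmetric (s R v but not v R s), so the schema fails here.

D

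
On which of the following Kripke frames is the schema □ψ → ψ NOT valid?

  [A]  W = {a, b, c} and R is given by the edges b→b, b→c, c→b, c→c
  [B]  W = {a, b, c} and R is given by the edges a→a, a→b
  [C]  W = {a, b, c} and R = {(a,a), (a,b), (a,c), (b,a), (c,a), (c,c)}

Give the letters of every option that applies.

A, B, C

The schema □ψ → ψ is axiom T; it is valid on a frame iff R is reflexive.
(A) R is not reflexive (not a R a), so the schema fails here.
(B) R is not reflexive (not b R b), so the schema fails here.
(C) R is not reflexive (not b R b), so the schema fails here.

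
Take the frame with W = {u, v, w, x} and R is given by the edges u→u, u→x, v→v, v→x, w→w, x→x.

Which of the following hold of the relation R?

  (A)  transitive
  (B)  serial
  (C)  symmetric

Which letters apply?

A, B

(A) transitive: R is closed under composition.
(B) serial: every world has an R-successor.
(C) not symmetric: u R x but not x R u.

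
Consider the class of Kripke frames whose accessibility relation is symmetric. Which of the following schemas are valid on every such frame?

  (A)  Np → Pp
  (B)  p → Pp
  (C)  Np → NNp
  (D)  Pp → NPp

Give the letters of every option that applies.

(A) Np → Pp is axiom D, which corresponds to seriality. Such an R need not be serial — not valid.
(B) p → Pp is the dual of axiom T; it is valid on a frame exactly when R is reflexive. Such an R need not be reflexive, so not valid.
(C) axiom 4: valid iff R is transitive. Such an R need not be transitive — not valid.
(D) Pp → NPp is axiom 5, which corresponds to the euclidean property. Such an R need not be euclidean — not valid.

none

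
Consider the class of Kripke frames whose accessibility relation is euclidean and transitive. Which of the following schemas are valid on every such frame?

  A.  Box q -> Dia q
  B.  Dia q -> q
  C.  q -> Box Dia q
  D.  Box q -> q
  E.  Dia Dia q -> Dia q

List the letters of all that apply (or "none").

(A) Box q -> Dia q (axiom D) characterises the serial frames. Such an R need not be serial — not valid.
(B) Dia q -> q is the converse of T; it holds exactly when R ⊆ identity. Such an R need not be a subset of the identity — not valid.
(C) axiom B: valid iff R is symmetric. Such an R need not be symmetric — not valid.
(D) Box q -> q (axiom T) characterises the reflexive frames. Such an R need not be reflexive — not valid.
(E) Dia Dia q -> Dia q (the dual of axiom 4) characterises the transitive frames. Every such R is transitive — valid.

E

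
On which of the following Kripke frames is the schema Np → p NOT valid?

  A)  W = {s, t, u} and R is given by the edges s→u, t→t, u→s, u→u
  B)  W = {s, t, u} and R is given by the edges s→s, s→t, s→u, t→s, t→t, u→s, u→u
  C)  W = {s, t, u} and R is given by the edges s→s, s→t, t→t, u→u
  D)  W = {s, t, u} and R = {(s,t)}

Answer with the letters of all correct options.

The schema Np → p is axiom T; it is valid on a frame iff R is reflexive.
(A) R is not reflexive (not s R s), so the schema fails here.
(B) R is reflexive (each world relates to itself), so the schema is valid here.
(C) R is reflexive (each world relates to itself), so the schema is valid here.
(D) R is not reflexive (not s R s), so the schema fails here.

A, D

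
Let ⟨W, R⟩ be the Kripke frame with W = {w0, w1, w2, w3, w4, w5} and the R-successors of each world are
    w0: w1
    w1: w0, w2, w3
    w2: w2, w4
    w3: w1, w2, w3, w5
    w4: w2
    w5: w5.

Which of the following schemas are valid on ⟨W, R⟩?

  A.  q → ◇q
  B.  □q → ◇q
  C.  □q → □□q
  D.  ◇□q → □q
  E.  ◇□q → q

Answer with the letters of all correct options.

B

R is not reflexive: not w0 R w0.
R is not symmetric: w1 R w2 but not w2 R w1.
R is not transitive: w0 R w1 and w1 R w0 but not w0 R w0.
R is not euclidean: w1 R w0 and w1 R w2 but not w0 R w2.
R is serial: every world has an R-successor.
(A) the dual of axiom T: valid iff R is reflexive. R is not reflexive — not valid.
(B) □q → ◇q is axiom D; it is valid on a frame exactly when R is serial. R is serial, so valid.
(C) □q → □□q (axiom 4) characterises the transitive frames. R is not transitive — not valid.
(D) the dual of axiom 5: valid iff R is euclidean. R is not euclidean — not valid.
(E) ◇□q → q is the dual of axiom B; it is valid on a frame exactly when R is symmetric. R is not symmetric, so not valid.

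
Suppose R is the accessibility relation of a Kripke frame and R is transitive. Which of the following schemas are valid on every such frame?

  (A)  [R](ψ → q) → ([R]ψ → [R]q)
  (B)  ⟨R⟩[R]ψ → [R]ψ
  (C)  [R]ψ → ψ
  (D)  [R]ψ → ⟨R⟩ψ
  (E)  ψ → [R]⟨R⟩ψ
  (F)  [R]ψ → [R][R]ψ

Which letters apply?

A, F

(A) [R](ψ → q) → ([R]ψ → [R]q) is axiom K, valid on every Kripke frame — valid.
(B) the dual of axiom 5: valid iff R is euclidean. Such an R need not be euclidean — not valid.
(C) [R]ψ → ψ is axiom T; it is valid on a frame exactly when R is reflexive. Such an R need not be reflexive, so not valid.
(D) [R]ψ → ⟨R⟩ψ (axiom D) characterises the serial frames. Such an R need not be serial — not valid.
(E) axiom B: valid iff R is symmetric. Such an R need not be symmetric — not valid.
(F) [R]ψ → [R][R]ψ (axiom 4) characterises the transitive frames. Every such R is transitive — valid.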